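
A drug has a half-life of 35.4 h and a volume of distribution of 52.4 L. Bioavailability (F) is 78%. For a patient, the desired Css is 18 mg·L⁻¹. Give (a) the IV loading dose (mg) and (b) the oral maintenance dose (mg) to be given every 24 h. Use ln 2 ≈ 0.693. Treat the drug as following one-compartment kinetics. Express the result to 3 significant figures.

(a) 943 mg; (b) 568 mg

LD = Vd × C = 52.40 × 18 = 943.2 mg
CL = 0.693 × Vd / t½ = 0.693 × 52.40 / 35.4 = 1.026 L/h
D = CL × Css × τ / F = 1.026 × 18 × 24 / 0.78 = 568.2 mg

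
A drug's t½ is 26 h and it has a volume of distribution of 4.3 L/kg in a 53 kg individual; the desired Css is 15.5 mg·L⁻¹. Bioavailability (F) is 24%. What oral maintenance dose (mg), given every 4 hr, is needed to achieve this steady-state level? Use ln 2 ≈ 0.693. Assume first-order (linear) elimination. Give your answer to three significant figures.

Vd(total) = 53 kg × 4.3 L/kg = 227.9 L
k = 0.693/26 = 0.02665 h⁻¹, so CL = k·Vd = 0.02665 × 227.9 = 6.074 L/h
D = CL × Css × τ / F = 6.074 × 15.5 × 4 / 0.24 = 1569 mg

1570 mg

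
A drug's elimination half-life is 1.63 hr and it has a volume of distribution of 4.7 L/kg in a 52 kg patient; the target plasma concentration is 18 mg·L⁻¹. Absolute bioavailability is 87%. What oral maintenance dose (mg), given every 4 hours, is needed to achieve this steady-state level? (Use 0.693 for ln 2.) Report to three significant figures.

Total Vd = 4.7 × 52 = 244.4 L
CL = 0.693 × Vd / t½ = 0.693 × 244.4 / 1.63 = 103.9 L/h
D = CL × Css × τ / F = 103.9 × 18 × 4 / 0.87 = 8599 mg

8600 mg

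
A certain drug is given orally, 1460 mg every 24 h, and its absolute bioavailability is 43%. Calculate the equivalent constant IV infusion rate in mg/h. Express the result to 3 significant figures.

Equivalent systemic input: infusion rate = F·D/τ.
Rate = 0.43 × 1460 / 24 = 26.16 mg/h

26.2 mg/h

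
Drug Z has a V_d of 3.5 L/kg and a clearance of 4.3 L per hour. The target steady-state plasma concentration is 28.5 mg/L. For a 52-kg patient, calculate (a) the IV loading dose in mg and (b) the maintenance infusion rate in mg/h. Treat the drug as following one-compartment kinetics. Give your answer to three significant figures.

Vd(total) = 52 kg × 3.5 L/kg = 182.0 L
LD = Vd · C_target = 182.0 × 28.5 = 5187 mg
Maintenance: replace elimination → rate = CL × Css = 4.300 × 28.5 = 122.6 mg/h

(a) 5190 mg; (b) 123 mg/h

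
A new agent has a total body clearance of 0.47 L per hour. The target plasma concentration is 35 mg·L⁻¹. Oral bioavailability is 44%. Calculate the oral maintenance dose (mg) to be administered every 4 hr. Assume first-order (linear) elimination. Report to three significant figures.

D = CL × Css × τ / F = 0.4700 × 35 × 4 / 0.44 = 149.5 mg

150 mg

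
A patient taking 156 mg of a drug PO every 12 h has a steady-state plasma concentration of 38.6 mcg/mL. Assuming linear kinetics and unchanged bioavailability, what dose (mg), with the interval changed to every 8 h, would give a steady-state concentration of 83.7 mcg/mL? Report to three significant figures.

For first-order elimination, Css ∝ F·D/(CL·τ); F and CL are unchanged, so Css ∝ D/τ.
D₂ = D₁ × (Css,target / Css,current) × (τ₂/τ₁) = 156 × (83.7/38.6) × (8/12) = 225.5 mg

226 mg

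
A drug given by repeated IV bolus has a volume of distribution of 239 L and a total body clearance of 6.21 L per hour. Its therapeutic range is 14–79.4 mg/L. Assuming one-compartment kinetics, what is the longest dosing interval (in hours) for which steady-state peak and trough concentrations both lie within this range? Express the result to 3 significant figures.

k = CL / Vd = 6.210 / 239.0 = 0.02598 h⁻¹
Between IV bolus doses, concentration decays as C = C₀·e^(−kτ), so C_peak/C_trough = e^(kτ).
τ_max = ln(C_peak/C_trough) / k = ln(79.4/14) / 0.02598 = 1.735 / 0.02598 = 66.78 h

66.8 h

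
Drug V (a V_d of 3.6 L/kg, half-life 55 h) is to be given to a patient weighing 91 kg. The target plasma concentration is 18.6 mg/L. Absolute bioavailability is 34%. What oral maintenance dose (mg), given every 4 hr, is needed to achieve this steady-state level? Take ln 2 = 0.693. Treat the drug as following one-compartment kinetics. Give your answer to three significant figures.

903 mg

Vd = 3.6 L/kg × 91 kg = 327.6 L
CL = 0.693 × Vd / t½ = 0.693 × 327.6 / 55 = 4.128 L/h
D = CL × Css × τ / F = 4.128 × 18.6 × 4 / 0.34 = 903.3 mg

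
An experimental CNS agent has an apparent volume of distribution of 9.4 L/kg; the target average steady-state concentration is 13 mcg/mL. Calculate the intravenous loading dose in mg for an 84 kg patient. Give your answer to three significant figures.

10300 mg

Vd(total) = 84 kg × 9.4 L/kg = 789.6 L
LD = Vd × C = 789.6 × 13.00 = 10260 mg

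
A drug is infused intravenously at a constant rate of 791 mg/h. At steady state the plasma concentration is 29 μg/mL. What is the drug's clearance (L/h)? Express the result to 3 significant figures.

At steady state, infusion rate = CL × Css, so CL = rate / Css.
CL = 791 / 29 = 27.28 L/h

27.3 L/h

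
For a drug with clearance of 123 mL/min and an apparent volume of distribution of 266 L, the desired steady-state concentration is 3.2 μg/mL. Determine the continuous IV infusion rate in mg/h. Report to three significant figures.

CL = 123 mL/min = 123 × 0.06 = 7.380 L/h
Maintenance depends on clearance, not Vd — rate in must match rate out.
Rate = CL × Css = 7.380 × 3.2 = 23.62 mg/h

23.6 mg/h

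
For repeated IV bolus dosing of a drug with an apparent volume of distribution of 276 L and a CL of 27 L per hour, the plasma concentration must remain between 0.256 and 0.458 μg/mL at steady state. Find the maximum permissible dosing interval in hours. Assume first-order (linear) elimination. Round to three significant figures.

k = CL / Vd = 27.00 / 276.0 = 0.09783 h⁻¹
Between IV bolus doses, concentration decays as C = C₀·e^(−kτ), so C_peak/C_trough = e^(kτ).
τ_max = ln(C_peak/C_trough) / k = ln(0.458/0.256) / 0.09783 = 0.5817 / 0.09783 = 5.946 h

5.95 h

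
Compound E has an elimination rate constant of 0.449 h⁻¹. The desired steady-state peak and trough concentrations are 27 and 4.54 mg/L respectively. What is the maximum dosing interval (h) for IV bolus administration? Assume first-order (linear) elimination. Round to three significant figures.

Between IV bolus doses, concentration decays as C = C₀·e^(−kτ), so C_peak/C_trough = e^(kτ).
τ_max = ln(C_peak/C_trough) / k = ln(27/4.54) / 0.4490 = 1.783 / 0.4490 = 3.971 h

3.97 h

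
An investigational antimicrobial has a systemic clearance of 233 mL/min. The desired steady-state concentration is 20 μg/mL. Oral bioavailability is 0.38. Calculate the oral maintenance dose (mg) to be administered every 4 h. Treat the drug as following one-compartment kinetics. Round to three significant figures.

CL = 233 mL/min = 233 × 0.06 = 13.98 L/h
D = CL × Css × τ / F = 13.98 × 20 × 4 / 0.38 = 2943 mg

2940 mg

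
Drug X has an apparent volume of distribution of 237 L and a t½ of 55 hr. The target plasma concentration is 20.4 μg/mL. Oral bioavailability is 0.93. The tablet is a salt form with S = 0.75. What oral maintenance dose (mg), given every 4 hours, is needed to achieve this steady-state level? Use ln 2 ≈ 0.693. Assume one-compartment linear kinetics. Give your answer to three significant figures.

349 mg

CL = ln 2 · Vd / t½ = 0.693 × 237.0 / 55 = 2.986 L/h
D = CL × Css × τ / F / S = 2.986 × 20.4 × 4 / 0.93 / 0.75 = 349.3 mg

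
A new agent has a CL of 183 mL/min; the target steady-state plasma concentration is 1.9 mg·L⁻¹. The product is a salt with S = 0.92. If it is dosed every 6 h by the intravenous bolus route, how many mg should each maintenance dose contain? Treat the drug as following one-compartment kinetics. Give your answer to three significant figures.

136 mg

CL = 183 mL/min × 60/1000 = 10.98 L/h
D = CL × Css × τ / S = 10.98 × 1.9 × 6 / 0.92 = 136.1 mg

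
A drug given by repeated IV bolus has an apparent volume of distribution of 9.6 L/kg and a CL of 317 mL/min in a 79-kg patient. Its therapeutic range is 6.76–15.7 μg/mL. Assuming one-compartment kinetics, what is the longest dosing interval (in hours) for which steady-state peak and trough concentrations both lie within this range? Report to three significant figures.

Vd = 9.6 L/kg × 79 kg = 758.4 L
CL = 317 mL/min = 317 × 0.06 = 19.02 L/h
k = CL / Vd = 19.02 / 758.4 = 0.02508 h⁻¹
Between IV bolus doses, concentration decays as C = C₀·e^(−kτ), so C_peak/C_trough = e^(kτ).
τ_max = ln(C_peak/C_trough) / k = ln(15.7/6.76) / 0.02508 = 0.8426 / 0.02508 = 33.60 h

33.6 h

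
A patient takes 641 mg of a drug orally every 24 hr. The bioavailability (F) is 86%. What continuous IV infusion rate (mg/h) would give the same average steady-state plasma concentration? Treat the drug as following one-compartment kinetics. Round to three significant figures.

Equivalent systemic input: infusion rate = F·D/τ.
Rate = 0.86 × 641 / 24 = 22.97 mg/h

23.0 mg/h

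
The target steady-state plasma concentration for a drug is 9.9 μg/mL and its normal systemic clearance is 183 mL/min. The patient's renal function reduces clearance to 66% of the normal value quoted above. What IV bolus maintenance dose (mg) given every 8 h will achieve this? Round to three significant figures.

Convert clearance: 183 mL/min × 60 min/h ÷ 1000 mL/L = 10.98 L/h
Patient clearance = 0.66 × 10.98 = 7.247 L/h
D = CL × Css × τ = 7.247 × 9.9 × 8 = 574.0 mg

574 mg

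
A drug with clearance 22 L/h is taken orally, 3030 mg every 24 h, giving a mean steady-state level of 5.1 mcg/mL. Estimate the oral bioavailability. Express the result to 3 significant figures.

F·D/τ = CL·Css at steady state → F = CL·Css·τ / D.
F = 22 × 5.1 × 24 / 3030 = 0.889

0.889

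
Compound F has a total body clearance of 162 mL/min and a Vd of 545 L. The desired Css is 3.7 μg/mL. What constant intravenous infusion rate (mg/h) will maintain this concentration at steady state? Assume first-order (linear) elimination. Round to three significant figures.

Convert clearance: 162 mL/min × 60 min/h ÷ 1000 mL/L = 9.720 L/h
Infusion rate = CL · Css = 9.720 L/h × 3.7 mg/L = 35.96 mg/h

36.0 mg/h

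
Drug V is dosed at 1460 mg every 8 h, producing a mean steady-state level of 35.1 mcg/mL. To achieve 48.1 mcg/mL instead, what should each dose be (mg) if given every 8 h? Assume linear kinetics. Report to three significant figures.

2000 mg

With linear kinetics, Css is proportional to dose rate (D/τ) at fixed clearance.
D₂ = D₁ × (Css,target / Css,current) = 1460 × 48.1/35.1 = 2001 mg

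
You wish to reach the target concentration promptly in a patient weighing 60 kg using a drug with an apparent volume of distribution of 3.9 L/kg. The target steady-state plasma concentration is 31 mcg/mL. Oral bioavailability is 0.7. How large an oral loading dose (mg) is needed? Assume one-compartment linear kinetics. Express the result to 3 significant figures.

Vd(total) = 60 kg × 3.9 L/kg = 234.0 L
LD = Vd × C / F = 234.0 × 31.00 / 0.7 = 10360 mg

10400 mg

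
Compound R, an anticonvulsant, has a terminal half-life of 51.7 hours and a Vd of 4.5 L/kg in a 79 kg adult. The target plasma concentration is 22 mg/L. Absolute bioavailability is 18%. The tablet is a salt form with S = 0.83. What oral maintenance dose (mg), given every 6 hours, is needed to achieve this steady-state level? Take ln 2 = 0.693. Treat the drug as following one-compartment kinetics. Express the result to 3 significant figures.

4210 mg

Total Vd = 4.5 × 79 = 355.5 L
CL = 0.693 × Vd / t½ = 0.693 × 355.5 / 51.7 = 4.765 L/h
D = CL × Css × τ / F / S = 4.765 × 22 × 6 / 0.18 / 0.83 = 4210 mg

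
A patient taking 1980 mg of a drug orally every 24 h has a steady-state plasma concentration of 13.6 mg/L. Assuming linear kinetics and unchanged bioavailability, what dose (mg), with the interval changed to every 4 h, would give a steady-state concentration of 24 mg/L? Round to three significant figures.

582 mg

For first-order elimination, Css ∝ F·D/(CL·τ); F and CL are unchanged, so Css ∝ D/τ.
D₂ = D₁ × (Css,target / Css,current) × (τ₂/τ₁) = 1980 × (24/13.6) × (4/24) = 582.4 mg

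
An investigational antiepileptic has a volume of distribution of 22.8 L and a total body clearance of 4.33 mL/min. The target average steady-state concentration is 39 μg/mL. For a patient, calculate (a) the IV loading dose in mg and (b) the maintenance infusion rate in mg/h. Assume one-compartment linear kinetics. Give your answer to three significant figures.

Loading dose = Vd × C = 22.80 × 39 = 889.2 mg
CL = 4.33 mL/min × 60/1000 = 0.2598 L/h
Infusion rate = 0.2598 L/h × 39 mg/L = 10.13 mg/h

(a) 889 mg; (b) 10.1 mg/h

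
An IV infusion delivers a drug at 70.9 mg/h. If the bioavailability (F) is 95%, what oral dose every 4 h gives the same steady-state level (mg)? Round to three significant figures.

299 mg

To maintain the same Css, the systemic dosing rate must be unchanged: F·D/τ = infusion rate.
D = rate × τ / F = 70.9 × 4 / 0.95 = 298.5 mg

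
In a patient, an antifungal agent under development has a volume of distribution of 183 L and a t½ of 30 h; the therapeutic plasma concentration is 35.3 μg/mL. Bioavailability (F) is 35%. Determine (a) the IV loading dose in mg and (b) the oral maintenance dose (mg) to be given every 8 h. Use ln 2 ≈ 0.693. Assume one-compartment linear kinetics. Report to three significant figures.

LD = Vd × C = 183.0 × 35.3 = 6460 mg
CL = 0.693 × Vd / t½ = 0.693 × 183.0 / 30 = 4.227 L/h
D = CL × Css × τ / F = 4.227 × 35.3 × 8 / 0.35 = 3411 mg

(a) 6460 mg; (b) 3410 mg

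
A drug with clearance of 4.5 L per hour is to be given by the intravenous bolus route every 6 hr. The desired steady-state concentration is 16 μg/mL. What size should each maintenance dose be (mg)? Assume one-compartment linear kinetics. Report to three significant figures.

432 mg

D = CL × Css × τ = 4.500 × 16 × 6 = 432.0 mg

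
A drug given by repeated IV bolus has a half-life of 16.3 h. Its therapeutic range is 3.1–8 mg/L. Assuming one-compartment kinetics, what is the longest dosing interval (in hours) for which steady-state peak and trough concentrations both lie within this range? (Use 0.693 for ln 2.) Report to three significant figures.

k = 0.693 / t½ = 0.693 / 16.3 = 0.04252 h⁻¹
Between IV bolus doses, concentration decays as C = C₀·e^(−kτ), so C_peak/C_trough = e^(kτ).
τ_max = ln(C_peak/C_trough) / k = ln(8/3.1) / 0.04252 = 0.9480 / 0.04252 = 22.30 h

22.3 h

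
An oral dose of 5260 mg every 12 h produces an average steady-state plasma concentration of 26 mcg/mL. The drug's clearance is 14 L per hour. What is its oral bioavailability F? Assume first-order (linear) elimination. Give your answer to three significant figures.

0.830

F·D/τ = CL·Css at steady state → F = CL·Css·τ / D.
F = 14 × 26 × 12 / 5260 = 0.830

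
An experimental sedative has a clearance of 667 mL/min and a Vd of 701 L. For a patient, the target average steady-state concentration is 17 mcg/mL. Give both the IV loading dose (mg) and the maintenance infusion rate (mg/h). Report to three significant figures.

Loading dose = Vd × C = 701.0 × 17 = 11920 mg
CL = 667 mL/min × 60/1000 = 40.02 L/h
Maintenance: replace elimination → rate = CL × Css = 40.02 × 17 = 680.3 mg/h

(a) 11900 mg; (b) 680 mg/h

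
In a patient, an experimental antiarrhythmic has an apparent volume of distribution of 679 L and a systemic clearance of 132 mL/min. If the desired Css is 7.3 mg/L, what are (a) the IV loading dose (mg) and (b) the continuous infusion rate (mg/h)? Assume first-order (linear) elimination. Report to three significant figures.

(a) 4960 mg; (b) 57.8 mg/h

Loading dose = Vd × C = 679.0 × 7.3 = 4957 mg
CL = 132 mL/min = 132 × 0.06 = 7.920 L/h
Maintenance infusion rate = CL × Css = 7.920 × 7.3 = 57.82 mg/h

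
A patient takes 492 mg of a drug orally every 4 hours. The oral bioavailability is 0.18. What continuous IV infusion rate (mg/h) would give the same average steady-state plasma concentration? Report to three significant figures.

22.1 mg/h

Equivalent systemic input: infusion rate = F·D/τ.
Rate = 0.18 × 492 / 4 = 22.14 mg/h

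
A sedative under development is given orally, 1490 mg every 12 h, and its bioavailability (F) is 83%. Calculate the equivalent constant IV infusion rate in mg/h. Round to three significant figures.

103 mg/h

Equivalent systemic input: infusion rate = F·D/τ.
Rate = 0.83 × 1490 / 12 = 103.1 mg/h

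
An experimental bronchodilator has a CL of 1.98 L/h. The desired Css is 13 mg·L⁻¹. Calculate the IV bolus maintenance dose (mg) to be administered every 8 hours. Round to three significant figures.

206 mg

D = CL × Css × τ = 1.980 × 13 × 8 = 205.9 mg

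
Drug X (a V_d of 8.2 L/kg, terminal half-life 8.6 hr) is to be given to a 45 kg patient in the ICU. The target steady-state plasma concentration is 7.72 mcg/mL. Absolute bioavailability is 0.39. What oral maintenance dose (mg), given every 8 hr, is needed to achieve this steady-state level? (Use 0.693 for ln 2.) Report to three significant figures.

Total Vd = 8.2 × 45 = 369.0 L
CL = ln 2 · Vd / t½ = 0.693 × 369.0 / 8.6 = 29.73 L/h
D = CL × Css × τ / F = 29.73 × 7.72 × 8 / 0.39 = 4708 mg

4710 mg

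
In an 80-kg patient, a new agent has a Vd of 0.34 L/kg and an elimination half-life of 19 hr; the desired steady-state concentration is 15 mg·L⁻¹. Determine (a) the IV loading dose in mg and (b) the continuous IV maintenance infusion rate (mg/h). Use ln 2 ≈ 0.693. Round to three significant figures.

Vd = 0.34 L/kg × 80 kg = 27.20 L
LD = Vd × C = 27.20 × 15 = 408.0 mg
CL = 0.693 × Vd / t½ = 0.693 × 27.20 / 19 = 0.9921 L/h
Infusion rate = CL × Css = 0.9921 × 15 = 14.88 mg/h

(a) 408 mg; (b) 14.9 mg/h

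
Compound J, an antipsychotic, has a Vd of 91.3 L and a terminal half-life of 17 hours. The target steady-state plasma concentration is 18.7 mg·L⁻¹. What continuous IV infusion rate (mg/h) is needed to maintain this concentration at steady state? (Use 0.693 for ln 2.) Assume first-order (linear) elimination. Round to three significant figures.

69.6 mg/h

CL = ln 2 · Vd / t½ = 0.693 × 91.30 / 17 = 3.722 L/h
Infusion rate = CL × Css = 3.722 × 18.7 = 69.60 mg/h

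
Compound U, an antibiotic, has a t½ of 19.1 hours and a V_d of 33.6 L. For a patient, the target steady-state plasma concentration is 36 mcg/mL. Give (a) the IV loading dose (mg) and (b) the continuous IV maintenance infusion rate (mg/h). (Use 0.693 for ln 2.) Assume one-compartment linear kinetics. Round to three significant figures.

LD = Vd × C = 33.60 × 36 = 1210 mg
CL = 0.693 × Vd / t½ = 0.693 × 33.60 / 19.1 = 1.219 L/h
Infusion rate = CL × Css = 1.219 × 36 = 43.88 mg/h

(a) 1210 mg; (b) 43.9 mg/h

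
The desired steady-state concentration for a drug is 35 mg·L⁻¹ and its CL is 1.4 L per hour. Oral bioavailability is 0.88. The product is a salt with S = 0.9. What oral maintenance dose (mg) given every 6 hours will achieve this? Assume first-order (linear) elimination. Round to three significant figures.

371 mg

D = CL × Css × τ / F / S = 1.400 × 35 × 6 / 0.88 / 0.9 = 371.2 mg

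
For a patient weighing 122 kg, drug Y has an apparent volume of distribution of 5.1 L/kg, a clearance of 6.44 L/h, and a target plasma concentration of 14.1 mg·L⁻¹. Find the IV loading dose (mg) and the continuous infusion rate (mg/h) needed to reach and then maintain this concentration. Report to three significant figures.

(a) 8770 mg; (b) 90.8 mg/h

Vd(total) = 122 kg × 5.1 L/kg = 622.2 L
LD = Vd · C_target = 622.2 × 14.1 = 8773 mg
Infusion rate = 6.440 L/h × 14.1 mg/L = 90.80 mg/h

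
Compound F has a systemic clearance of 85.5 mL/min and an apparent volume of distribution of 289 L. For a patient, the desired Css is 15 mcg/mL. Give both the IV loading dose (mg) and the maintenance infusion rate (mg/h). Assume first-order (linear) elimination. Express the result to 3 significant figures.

LD = Vd · C_target = 289.0 × 15 = 4335 mg
CL = 85.5 mL/min = 85.5 × 0.06 = 5.130 L/h
Maintenance: replace elimination → rate = CL × Css = 5.130 × 15 = 76.95 mg/h

(a) 4340 mg; (b) 77.0 mg/h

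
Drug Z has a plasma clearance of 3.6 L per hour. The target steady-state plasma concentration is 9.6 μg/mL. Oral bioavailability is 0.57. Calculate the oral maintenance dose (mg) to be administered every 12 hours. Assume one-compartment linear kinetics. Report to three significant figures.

728 mg

D = CL × Css × τ / F = 3.600 × 9.6 × 12 / 0.57 = 727.6 mg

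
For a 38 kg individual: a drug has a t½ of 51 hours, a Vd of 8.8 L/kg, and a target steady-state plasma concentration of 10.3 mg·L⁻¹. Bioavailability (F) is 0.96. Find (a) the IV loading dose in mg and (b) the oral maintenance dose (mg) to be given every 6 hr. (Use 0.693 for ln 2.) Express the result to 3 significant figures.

(a) 3440 mg; (b) 293 mg

Total Vd = 8.8 × 38 = 334.4 L
LD = Vd × C = 334.4 × 10.3 = 3444 mg
CL = 0.693 × Vd / t½ = 0.693 × 334.4 / 51 = 4.544 L/h
D = CL × Css × τ / F = 4.544 × 10.3 × 6 / 0.96 = 292.5 mg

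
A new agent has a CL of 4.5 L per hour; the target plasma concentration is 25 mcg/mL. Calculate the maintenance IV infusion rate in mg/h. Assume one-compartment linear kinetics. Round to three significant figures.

At steady state, infusion rate equals elimination rate: rate in = CL × Css.
Infusion rate = CL · Css = 4.500 L/h × 25 mg/L = 112.5 mg/h

113 mg/h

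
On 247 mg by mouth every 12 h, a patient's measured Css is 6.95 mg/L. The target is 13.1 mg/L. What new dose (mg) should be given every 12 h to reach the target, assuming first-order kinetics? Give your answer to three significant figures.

466 mg

For first-order elimination, Css ∝ F·D/(CL·τ); F and CL are unchanged, so Css ∝ D/τ.
D₂ = D₁ × (Css,target / Css,current) = 247 × 13.1/6.95 = 465.6 mg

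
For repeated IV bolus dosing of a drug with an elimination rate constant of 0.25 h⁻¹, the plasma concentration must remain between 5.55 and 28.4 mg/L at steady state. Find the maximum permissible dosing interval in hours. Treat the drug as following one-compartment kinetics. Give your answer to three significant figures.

6.53 h

Between IV bolus doses, concentration decays as C = C₀·e^(−kτ), so C_peak/C_trough = e^(kτ).
τ_max = ln(C_peak/C_trough) / k = ln(28.4/5.55) / 0.2500 = 1.633 / 0.2500 = 6.532 h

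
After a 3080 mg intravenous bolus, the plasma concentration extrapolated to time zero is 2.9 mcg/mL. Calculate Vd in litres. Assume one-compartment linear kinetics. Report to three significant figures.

1060 L

Immediately after an IV bolus, C₀ = Dose / Vd, so Vd = Dose / C₀.
Vd = 3080 / 2.9 = 1062 L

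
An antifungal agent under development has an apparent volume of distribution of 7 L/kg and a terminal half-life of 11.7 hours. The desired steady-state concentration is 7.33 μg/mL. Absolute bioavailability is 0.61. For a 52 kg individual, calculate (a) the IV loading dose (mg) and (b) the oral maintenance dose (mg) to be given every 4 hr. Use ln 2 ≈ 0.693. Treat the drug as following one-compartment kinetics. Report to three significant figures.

(a) 2670 mg; (b) 1040 mg

Vd(total) = 52 kg × 7 L/kg = 364.0 L
LD = Vd × C = 364.0 × 7.33 = 2668 mg
CL = 0.693 × Vd / t½ = 0.693 × 364.0 / 11.7 = 21.56 L/h
D = CL × Css × τ / F = 21.56 × 7.33 × 4 / 0.61 = 1036 mg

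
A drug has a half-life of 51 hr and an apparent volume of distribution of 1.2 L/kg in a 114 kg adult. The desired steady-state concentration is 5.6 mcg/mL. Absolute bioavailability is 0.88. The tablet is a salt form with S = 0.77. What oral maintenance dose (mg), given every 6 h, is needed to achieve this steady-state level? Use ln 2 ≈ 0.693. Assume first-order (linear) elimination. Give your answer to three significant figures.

Vd(total) = 114 kg × 1.2 L/kg = 136.8 L
CL = 0.693 × Vd / t½ = 0.693 × 136.8 / 51 = 1.859 L/h
D = CL × Css × τ / F / S = 1.859 × 5.6 × 6 / 0.88 / 0.77 = 92.18 mg

92.2 mg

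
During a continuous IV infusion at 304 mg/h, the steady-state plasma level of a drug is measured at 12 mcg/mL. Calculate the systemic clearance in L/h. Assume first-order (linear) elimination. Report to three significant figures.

25.3 L/h

At steady state, infusion rate = CL × Css, so CL = rate / Css.
CL = 304 / 12 = 25.33 L/h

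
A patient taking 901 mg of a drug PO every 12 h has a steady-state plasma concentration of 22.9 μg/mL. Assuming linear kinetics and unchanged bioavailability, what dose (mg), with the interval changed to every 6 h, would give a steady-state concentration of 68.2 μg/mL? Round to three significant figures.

For first-order elimination, Css ∝ F·D/(CL·τ); F and CL are unchanged, so Css ∝ D/τ.
D₂ = D₁ × (Css,target / Css,current) × (τ₂/τ₁) = 901 × (68.2/22.9) × (6/12) = 1342 mg

1340 mg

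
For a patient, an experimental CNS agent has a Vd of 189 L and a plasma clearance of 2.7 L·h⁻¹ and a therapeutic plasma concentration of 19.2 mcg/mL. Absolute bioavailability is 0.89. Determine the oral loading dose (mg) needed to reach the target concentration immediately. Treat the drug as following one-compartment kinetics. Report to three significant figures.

4080 mg

LD = Vd × C / F = 189.0 × 19.20 / 0.89 = 4077 mg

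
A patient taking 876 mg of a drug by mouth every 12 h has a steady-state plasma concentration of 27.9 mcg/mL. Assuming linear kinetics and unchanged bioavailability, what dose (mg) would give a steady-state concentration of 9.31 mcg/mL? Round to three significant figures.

With linear kinetics, Css is proportional to dose rate (D/τ) at fixed clearance.
D₂ = D₁ × (Css,target / Css,current) = 876 × 9.31/27.9 = 292.3 mg

292 mg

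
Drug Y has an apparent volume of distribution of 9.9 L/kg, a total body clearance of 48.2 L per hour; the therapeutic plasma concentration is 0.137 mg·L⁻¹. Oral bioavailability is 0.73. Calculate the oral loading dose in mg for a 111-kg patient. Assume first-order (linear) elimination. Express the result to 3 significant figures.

206 mg

Total Vd = 9.9 × 111 = 1099 L
LD = Vd × C / F = 1099 × 0.1370 / 0.73 = 206.3 mg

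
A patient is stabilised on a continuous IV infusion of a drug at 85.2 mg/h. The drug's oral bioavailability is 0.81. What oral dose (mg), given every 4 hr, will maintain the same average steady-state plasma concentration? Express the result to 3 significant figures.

To maintain the same Css, the systemic dosing rate must be unchanged: F·D/τ = infusion rate.
D = rate × τ / F = 85.2 × 4 / 0.81 = 420.7 mg

421 mg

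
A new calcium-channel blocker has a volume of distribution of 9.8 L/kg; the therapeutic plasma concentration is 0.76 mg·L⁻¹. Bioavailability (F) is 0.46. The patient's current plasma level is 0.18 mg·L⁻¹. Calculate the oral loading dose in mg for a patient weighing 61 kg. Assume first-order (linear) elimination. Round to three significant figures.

754 mg

Vd(total) = 61 kg × 9.8 L/kg = 597.8 L
Concentration deficit ΔC = 0.76 − 0.18 = 0.5800 mg/L
LD = Vd × ΔC / F = 597.8 × 0.5800 / 0.46 = 753.7 mg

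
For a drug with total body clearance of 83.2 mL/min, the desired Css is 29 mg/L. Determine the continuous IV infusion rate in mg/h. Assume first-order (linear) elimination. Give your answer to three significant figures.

CL = 83.2 mL/min = 83.2 × 0.06 = 4.992 L/h
Rate = CL × Css = 4.992 × 29 = 144.8 mg/h

145 mg/h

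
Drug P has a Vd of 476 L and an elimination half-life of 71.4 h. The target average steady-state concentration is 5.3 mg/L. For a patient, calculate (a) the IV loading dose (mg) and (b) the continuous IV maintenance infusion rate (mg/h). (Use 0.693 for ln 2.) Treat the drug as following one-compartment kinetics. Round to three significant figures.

(a) 2520 mg; (b) 24.5 mg/h

LD = Vd × C = 476.0 × 5.3 = 2523 mg
CL = 0.693 × Vd / t½ = 0.693 × 476.0 / 71.4 = 4.620 L/h
Infusion rate = CL × Css = 4.620 × 5.3 = 24.49 mg/h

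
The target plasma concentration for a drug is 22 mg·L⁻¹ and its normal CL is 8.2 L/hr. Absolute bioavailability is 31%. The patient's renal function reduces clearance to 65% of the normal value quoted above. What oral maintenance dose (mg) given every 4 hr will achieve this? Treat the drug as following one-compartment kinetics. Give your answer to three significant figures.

1510 mg

Patient clearance = 0.65 × 8.200 = 5.330 L/h
At steady state, dose per interval replaces the amount cleared in that interval: F·D/τ = CL·Css.
D = CL × Css × τ / F = 5.330 × 22 × 4 / 0.31 = 1513 mg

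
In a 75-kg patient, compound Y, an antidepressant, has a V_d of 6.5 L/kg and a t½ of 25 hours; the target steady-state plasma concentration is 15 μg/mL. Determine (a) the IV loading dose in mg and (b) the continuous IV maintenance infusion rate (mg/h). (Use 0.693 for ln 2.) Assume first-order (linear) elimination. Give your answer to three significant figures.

(a) 7310 mg; (b) 203 mg/h

Vd(total) = 75 kg × 6.5 L/kg = 487.5 L
LD = Vd × C = 487.5 × 15 = 7313 mg
CL = 0.693 × Vd / t½ = 0.693 × 487.5 / 25 = 13.51 L/h
Infusion rate = CL × Css = 13.51 × 15 = 202.7 mg/h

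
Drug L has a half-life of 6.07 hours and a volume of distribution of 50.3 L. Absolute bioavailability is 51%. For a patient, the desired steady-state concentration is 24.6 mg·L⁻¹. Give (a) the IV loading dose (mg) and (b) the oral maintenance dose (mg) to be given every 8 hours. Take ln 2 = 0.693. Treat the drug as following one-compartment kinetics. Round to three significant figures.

(a) 1240 mg; (b) 2220 mg

LD = Vd × C = 50.30 × 24.6 = 1237 mg
CL = 0.693 × Vd / t½ = 0.693 × 50.30 / 6.07 = 5.743 L/h
D = CL × Css × τ / F = 5.743 × 24.6 × 8 / 0.51 = 2216 mg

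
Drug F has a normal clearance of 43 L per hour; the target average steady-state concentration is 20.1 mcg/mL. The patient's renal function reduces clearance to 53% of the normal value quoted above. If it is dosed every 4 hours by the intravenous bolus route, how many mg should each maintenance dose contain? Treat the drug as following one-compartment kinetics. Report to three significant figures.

1830 mg

Patient clearance = 0.53 × 43.00 = 22.79 L/h
D = CL × Css × τ = 22.79 × 20.1 × 4 = 1832 mg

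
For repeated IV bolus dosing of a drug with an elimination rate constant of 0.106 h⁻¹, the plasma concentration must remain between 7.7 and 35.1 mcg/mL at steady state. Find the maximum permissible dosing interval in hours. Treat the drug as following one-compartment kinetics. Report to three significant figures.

14.3 h

Between IV bolus doses, concentration decays as C = C₀·e^(−kτ), so C_peak/C_trough = e^(kτ).
τ_max = ln(C_peak/C_trough) / k = ln(35.1/7.7) / 0.1060 = 1.517 / 0.1060 = 14.31 h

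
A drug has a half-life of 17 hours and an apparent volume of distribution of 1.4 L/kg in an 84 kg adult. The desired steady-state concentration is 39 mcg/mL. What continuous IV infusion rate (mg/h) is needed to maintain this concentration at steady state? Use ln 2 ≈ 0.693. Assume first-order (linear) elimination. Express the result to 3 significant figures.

Total Vd = 1.4 × 84 = 117.6 L
CL = 0.693 × Vd / t½ = 0.693 × 117.6 / 17 = 4.794 L/h
Infusion rate = CL × Css = 4.794 × 39 = 187.0 mg/h

187 mg/h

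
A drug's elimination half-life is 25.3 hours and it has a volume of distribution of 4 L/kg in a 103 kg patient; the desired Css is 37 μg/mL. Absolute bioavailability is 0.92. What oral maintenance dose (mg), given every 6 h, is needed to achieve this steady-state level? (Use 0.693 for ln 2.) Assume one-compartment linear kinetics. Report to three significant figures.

2720 mg

Total Vd = 4 × 103 = 412.0 L
CL = ln 2 · Vd / t½ = 0.693 × 412.0 / 25.3 = 11.29 L/h
D = CL × Css × τ / F = 11.29 × 37 × 6 / 0.92 = 2724 mg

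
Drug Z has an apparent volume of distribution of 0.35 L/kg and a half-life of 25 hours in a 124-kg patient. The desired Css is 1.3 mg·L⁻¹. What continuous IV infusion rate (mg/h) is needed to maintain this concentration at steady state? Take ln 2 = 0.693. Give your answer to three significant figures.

1.56 mg/h

Total Vd = 0.35 × 124 = 43.40 L
k = 0.693/25 = 0.02772 h⁻¹, so CL = k·Vd = 0.02772 × 43.40 = 1.203 L/h
Infusion rate = CL × Css = 1.203 × 1.3 = 1.564 mg/h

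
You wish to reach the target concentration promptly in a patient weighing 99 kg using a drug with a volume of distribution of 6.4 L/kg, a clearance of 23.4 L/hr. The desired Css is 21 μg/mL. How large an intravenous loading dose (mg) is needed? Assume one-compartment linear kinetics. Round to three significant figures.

13300 mg

Vd = 6.4 L/kg × 99 kg = 633.6 L
LD = Vd × C = 633.6 × 21.00 = 13310 mg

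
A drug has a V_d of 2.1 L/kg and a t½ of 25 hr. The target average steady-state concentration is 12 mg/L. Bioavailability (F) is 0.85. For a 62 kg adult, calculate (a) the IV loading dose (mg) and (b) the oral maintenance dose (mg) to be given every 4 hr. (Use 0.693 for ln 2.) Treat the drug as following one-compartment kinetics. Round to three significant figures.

(a) 1560 mg; (b) 204 mg

Vd(total) = 62 kg × 2.1 L/kg = 130.2 L
LD = Vd × C = 130.2 × 12 = 1562 mg
CL = 0.693 × Vd / t½ = 0.693 × 130.2 / 25 = 3.609 L/h
D = CL × Css × τ / F = 3.609 × 12 × 4 / 0.85 = 203.8 mg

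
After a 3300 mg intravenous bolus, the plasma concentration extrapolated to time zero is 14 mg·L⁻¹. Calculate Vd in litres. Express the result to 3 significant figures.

Immediately after an IV bolus, C₀ = Dose / Vd, so Vd = Dose / C₀.
Vd = 3300 / 14 = 235.7 L

236 L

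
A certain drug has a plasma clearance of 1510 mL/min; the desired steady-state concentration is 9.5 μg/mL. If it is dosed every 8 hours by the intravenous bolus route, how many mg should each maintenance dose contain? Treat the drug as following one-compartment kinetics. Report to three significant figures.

6890 mg

CL = 1510 mL/min = 1510 × 0.06 = 90.60 L/h
D = CL × Css × τ = 90.60 × 9.5 × 8 = 6886 mg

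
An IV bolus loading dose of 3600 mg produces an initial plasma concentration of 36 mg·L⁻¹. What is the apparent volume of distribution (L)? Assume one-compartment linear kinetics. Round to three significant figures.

100 L

Immediately after an IV bolus, C₀ = Dose / Vd, so Vd = Dose / C₀.
Vd = 3600 / 36 = 100.0 L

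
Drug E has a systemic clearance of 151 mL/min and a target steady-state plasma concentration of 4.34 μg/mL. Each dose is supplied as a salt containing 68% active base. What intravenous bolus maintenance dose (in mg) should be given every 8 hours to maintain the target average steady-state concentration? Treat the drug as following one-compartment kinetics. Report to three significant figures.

463 mg

Convert clearance: 151 mL/min × 60 min/h ÷ 1000 mL/L = 9.060 L/h
D = CL × Css × τ / S = 9.060 × 4.34 × 8 / 0.68 = 462.6 mg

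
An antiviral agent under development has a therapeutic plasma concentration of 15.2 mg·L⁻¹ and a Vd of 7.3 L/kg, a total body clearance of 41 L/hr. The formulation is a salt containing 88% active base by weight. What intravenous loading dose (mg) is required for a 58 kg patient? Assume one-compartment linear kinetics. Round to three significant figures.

7310 mg

Vd(total) = 58 kg × 7.3 L/kg = 423.4 L
LD = Vd × C / S = 423.4 × 15.20 / 0.88 = 7313 mg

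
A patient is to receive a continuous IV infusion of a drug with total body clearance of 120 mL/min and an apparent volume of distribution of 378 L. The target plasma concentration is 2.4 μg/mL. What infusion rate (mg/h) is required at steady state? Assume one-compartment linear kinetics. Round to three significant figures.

17.3 mg/h

CL = 120 mL/min = 120 × 0.06 = 7.200 L/h
R₀ = 7.200 × 2.4 = 17.28 mg/h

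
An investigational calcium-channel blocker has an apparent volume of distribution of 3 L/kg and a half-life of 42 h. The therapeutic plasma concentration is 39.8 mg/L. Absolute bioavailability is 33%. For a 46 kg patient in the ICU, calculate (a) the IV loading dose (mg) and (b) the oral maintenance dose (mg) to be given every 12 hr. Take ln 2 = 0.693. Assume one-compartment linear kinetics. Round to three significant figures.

Total Vd = 3 × 46 = 138.0 L
LD = Vd × C = 138.0 × 39.8 = 5492 mg
CL = 0.693 × Vd / t½ = 0.693 × 138.0 / 42 = 2.277 L/h
D = CL × Css × τ / F = 2.277 × 39.8 × 12 / 0.33 = 3295 mg

(a) 5490 mg; (b) 3300 mg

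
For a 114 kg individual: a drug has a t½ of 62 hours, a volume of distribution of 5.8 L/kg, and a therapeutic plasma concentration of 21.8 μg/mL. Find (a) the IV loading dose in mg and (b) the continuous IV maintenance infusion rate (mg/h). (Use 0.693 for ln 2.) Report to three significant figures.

(a) 14400 mg; (b) 161 mg/h

Vd(total) = 114 kg × 5.8 L/kg = 661.2 L
LD = Vd × C = 661.2 × 21.8 = 14410 mg
CL = 0.693 × Vd / t½ = 0.693 × 661.2 / 62 = 7.391 L/h
Infusion rate = CL × Css = 7.391 × 21.8 = 161.1 mg/h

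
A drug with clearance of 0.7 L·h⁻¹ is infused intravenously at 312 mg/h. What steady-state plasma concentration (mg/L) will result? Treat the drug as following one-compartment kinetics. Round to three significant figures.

446 mg/L

Css = rate / CL = 312 / 0.7000 = 445.7 mg/L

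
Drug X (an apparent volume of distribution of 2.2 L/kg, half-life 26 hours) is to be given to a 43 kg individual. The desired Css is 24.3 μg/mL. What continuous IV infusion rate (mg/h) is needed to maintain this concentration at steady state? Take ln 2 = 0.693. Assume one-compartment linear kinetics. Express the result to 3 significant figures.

61.3 mg/h

Total Vd = 2.2 × 43 = 94.60 L
k = 0.693/26 = 0.02665 h⁻¹, so CL = k·Vd = 0.02665 × 94.60 = 2.521 L/h
Infusion rate = CL × Css = 2.521 × 24.3 = 61.26 mg/h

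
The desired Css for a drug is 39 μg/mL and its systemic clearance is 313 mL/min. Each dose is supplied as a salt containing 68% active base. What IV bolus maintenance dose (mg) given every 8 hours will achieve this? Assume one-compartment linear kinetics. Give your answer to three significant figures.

8620 mg

CL = 313 mL/min = 313 × 0.06 = 18.78 L/h
At steady state, dose per interval replaces the amount cleared in that interval: S·D/τ = CL·Css.
D = CL × Css × τ / S = 18.78 × 39 × 8 / 0.68 = 8617 mg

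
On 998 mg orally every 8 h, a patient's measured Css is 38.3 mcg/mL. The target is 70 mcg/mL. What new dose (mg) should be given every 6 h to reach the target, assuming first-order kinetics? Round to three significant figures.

1370 mg

With linear kinetics, Css is proportional to dose rate (D/τ) at fixed clearance.
D₂ = D₁ × (Css,target / Css,current) × (τ₂/τ₁) = 998 × (70/38.3) × (6/8) = 1368 mg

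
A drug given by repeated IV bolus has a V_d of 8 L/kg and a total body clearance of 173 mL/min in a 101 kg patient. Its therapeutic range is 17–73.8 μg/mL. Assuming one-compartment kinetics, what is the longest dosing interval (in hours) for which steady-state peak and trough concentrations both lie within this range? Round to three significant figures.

Vd = 8 L/kg × 101 kg = 808.0 L
Convert clearance: 173 mL/min × 60 min/h ÷ 1000 mL/L = 10.38 L/h
k = CL / Vd = 10.38 / 808.0 = 0.01285 h⁻¹
Between IV bolus doses, concentration decays as C = C₀·e^(−kτ), so C_peak/C_trough = e^(kτ).
τ_max = ln(C_peak/C_trough) / k = ln(73.8/17) / 0.01285 = 1.468 / 0.01285 = 114.2 h

114 h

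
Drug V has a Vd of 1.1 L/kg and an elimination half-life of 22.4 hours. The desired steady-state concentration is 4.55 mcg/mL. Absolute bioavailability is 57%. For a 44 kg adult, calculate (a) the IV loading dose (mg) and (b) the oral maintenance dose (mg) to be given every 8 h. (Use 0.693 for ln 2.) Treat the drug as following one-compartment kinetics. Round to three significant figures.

(a) 220 mg; (b) 95.6 mg

Vd = 1.1 L/kg × 44 kg = 48.40 L
LD = Vd × C = 48.40 × 4.55 = 220.2 mg
CL = 0.693 × Vd / t½ = 0.693 × 48.40 / 22.4 = 1.497 L/h
D = CL × Css × τ / F = 1.497 × 4.55 × 8 / 0.57 = 95.60 mg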